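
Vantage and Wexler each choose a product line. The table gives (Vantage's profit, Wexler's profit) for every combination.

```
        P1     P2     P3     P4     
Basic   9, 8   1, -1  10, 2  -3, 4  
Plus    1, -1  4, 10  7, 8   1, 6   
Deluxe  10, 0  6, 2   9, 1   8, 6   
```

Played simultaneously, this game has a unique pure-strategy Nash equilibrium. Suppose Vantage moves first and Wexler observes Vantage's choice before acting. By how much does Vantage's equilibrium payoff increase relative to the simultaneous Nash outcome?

1

Backward induction with Vantage moving first.
- Basic → Wexler plays P1 (best of 8, -1, 2, 4); Vantage gets 9.
- Plus → Wexler plays P2 (best of -1, 10, 8, 6); Vantage gets 4.
- Deluxe → Wexler plays P4 (best of 0, 2, 1, 6); Vantage gets 8.
Vantage's induced payoffs are 9, 4, 8, so Vantage commits to Basic. Subgame-perfect outcome: (Basic, P1) with payoffs (9, 8).
For the simultaneous game, intersect best replies.
Vantage's best replies: P1→Deluxe; P2→Deluxe; P3→Basic; P4→Deluxe.
Wexler's best replies: Basic→P1; Plus→P2; Deluxe→P4.
Only (Deluxe, P4) has each player best-responding; Nash payoffs (8, 6).
Vantage's commitment gain: 9 − 8 = 1.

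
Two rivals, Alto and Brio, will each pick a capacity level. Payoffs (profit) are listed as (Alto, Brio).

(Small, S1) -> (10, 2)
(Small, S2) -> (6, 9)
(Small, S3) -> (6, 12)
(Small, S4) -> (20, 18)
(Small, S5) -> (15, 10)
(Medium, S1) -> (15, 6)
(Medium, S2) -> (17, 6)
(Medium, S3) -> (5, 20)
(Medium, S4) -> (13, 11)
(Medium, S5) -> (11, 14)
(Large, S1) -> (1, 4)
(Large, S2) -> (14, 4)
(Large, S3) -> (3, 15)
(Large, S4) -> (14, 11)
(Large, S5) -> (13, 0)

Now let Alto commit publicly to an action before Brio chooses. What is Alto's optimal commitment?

Small

Solve by backward induction (Alto leads).
- Small: Brio compares 2, 9, 12, 18, 10 and picks S4; Alto would get 20.
- Medium: Brio compares 6, 6, 20, 11, 14 and picks S3; Alto would get 5.
- Large: Brio compares 4, 4, 15, 11, 0 and picks S3; Alto would get 3.
Alto's induced payoffs are 20, 5, 3, so Alto commits to Small. Subgame-perfect outcome: (Small, S4) with payoffs (20, 18).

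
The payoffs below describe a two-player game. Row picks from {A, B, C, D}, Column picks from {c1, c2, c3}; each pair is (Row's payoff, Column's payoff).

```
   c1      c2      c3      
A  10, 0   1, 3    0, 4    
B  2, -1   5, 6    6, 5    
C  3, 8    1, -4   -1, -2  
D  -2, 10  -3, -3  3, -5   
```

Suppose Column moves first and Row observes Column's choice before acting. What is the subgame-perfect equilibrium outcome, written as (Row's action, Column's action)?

(B, c2)

Solve by backward induction (Column leads).
- c1: Row compares 10, 2, 3, -2 and picks A; Column would get 0.
- c2: Row compares 1, 5, 1, -3 and picks B; Column would get 6.
- c3: Row compares 0, 6, -1, 3 and picks B; Column would get 5.
Column's induced payoffs are 0, 6, 5, so Column commits to c2. Subgame-perfect outcome: (B, c2) with payoffs (5, 6).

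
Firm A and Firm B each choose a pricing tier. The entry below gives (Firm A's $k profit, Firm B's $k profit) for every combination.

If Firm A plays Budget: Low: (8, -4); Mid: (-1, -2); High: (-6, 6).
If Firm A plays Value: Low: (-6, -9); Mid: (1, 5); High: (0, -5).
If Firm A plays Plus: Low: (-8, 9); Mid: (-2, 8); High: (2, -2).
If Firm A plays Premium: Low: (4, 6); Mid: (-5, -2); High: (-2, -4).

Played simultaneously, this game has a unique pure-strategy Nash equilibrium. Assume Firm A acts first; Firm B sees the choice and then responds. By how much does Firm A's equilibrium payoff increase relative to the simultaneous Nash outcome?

3

Backward induction with Firm A moving first.
- Budget → Firm B plays High (best of -4, -2, 6); Firm A gets -6.
- Value → Firm B plays Mid (best of -9, 5, -5); Firm A gets 1.
- Plus → Firm B plays Low (best of 9, 8, -2); Firm A gets -8.
- Premium → Firm B plays Low (best of 6, -2, -4); Firm A gets 4.
Firm A's induced payoffs are -6, 1, -8, 4, so Firm A commits to Premium. Subgame-perfect outcome: (Premium, Low) with payoffs (4, 6).
Under simultaneous play:
Firm A's best replies: Low→Budget; Mid→Value; High→Plus.
Firm B's best replies: Budget→High; Value→Mid; Plus→Low; Premium→Low.
Only (Value, Mid) has each player best-responding; Nash payoffs (1, 5).
Firm A's commitment gain: 4 − 1 = 3.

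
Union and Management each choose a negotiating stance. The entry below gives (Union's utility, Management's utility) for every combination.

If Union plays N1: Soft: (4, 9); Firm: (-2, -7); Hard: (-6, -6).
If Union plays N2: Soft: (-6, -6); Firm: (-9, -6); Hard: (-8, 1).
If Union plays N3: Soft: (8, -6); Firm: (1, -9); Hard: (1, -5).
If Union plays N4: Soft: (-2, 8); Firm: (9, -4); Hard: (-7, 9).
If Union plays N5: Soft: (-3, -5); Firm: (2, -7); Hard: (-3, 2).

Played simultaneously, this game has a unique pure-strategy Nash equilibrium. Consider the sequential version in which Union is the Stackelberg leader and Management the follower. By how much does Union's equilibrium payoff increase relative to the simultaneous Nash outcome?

Work backward from Management's decision.
- N1: BR = Soft, leader payoff 4.
- N2: BR = Hard, leader payoff -8.
- N3: BR = Hard, leader payoff 1.
- N4: BR = Hard, leader payoff -7.
- N5: BR = Hard, leader payoff -3.
Union's induced payoffs are 4, -8, 1, -7, -3, so Union commits to N1. Subgame-perfect outcome: (N1, Soft) with payoffs (4, 9).
Under simultaneous play:
Union's best replies: Soft→N3; Firm→N4; Hard→N3.
Management's best replies: N1→Soft; N2→Hard; N3→Hard; N4→Hard; N5→Hard.
Only (N3, Hard) has each player best-responding; Nash payoffs (1, -5).
Union's commitment gain: 4 − 1 = 3.

3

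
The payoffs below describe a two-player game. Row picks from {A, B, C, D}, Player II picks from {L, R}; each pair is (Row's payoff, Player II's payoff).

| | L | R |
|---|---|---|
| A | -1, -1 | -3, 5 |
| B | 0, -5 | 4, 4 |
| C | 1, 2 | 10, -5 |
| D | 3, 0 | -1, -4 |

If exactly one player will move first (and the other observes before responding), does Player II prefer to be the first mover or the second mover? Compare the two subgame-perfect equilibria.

If Row leads: Player II's best replies are A→R, B→R, C→L, D→L; Row's induced payoffs -3, 4, 1, 3; outcome (B, R), payoffs (4, 4).
If Player II leads: Row's best replies are L→D, R→C; Player II's induced payoffs 0, -5; outcome (D, L), payoffs (3, 0).
Player II gets 0 moving first and 4 moving second, so Player II prefers to move second.

second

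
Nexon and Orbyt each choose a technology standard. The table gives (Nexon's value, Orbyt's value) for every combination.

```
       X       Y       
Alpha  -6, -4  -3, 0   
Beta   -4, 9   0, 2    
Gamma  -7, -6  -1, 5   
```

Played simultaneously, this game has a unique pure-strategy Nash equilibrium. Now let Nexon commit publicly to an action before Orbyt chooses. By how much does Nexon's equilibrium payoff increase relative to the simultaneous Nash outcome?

3

Solve by backward induction (Nexon leads).
- Alpha: BR = Y, leader payoff -3.
- Beta: BR = X, leader payoff -4.
- Gamma: BR = Y, leader payoff -1.
Maximizing over -3, -4, -1, Nexon chooses Gamma. Subgame-perfect outcome: (Gamma, Y) with payoffs (-1, 5).
Now find the simultaneous Nash equilibrium.
Nexon's best replies: X→Beta; Y→Beta.
Orbyt's best replies: Alpha→Y; Beta→X; Gamma→Y.
Only (Beta, X) has each player best-responding; Nash payoffs (-4, 9).
Nexon's commitment gain: -1 − -4 = 3.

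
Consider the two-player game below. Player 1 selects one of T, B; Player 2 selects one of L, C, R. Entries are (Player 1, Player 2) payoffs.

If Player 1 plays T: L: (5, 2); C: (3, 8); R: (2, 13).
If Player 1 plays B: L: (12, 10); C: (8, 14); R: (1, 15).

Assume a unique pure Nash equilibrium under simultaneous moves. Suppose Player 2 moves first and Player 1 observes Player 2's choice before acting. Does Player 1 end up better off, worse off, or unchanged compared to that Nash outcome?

better off

Solve by backward induction (Player 2 leads).
- L: BR = B, leader payoff 10.
- C: BR = B, leader payoff 14.
- R: BR = T, leader payoff 13.
Player 2's induced payoffs are 10, 14, 13, so Player 2 commits to C. Subgame-perfect outcome: (B, C) with payoffs (8, 14).
Now find the simultaneous Nash equilibrium.
Player 1's best replies: L→B; C→B; R→T.
Player 2's best replies: T→R; B→R.
Only (T, R) has each player best-responding; Nash payoffs (2, 13).
Player 1 earns 8 sequentially versus 2 at the Nash outcome: better off.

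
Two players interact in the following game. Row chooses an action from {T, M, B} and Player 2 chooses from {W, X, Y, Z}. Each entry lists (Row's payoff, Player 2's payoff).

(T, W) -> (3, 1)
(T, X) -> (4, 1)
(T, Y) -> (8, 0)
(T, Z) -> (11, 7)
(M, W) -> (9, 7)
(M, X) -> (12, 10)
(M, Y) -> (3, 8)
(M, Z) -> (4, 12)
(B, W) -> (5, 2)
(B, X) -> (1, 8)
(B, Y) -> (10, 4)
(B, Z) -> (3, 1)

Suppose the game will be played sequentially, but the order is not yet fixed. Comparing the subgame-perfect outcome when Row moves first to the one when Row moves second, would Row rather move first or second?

If Row leads: Player 2's best replies are T→Z, M→Z, B→X; Row's induced payoffs 11, 4, 1; outcome (T, Z), payoffs (11, 7).
If Player 2 leads: Row's best replies are W→M, X→M, Y→B, Z→T; Player 2's induced payoffs 7, 10, 4, 7; outcome (M, X), payoffs (12, 10).
Row gets 11 moving first and 12 moving second, so Row prefers to move second.

second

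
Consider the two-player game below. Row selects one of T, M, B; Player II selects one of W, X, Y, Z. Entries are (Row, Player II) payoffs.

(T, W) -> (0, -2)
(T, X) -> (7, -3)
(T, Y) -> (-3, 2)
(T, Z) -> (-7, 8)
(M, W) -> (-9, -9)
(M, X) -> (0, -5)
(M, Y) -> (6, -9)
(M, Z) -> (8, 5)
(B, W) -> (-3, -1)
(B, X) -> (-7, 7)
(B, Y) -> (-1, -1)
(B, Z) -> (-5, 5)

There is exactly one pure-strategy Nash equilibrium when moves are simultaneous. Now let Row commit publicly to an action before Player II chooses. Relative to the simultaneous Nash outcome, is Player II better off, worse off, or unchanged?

Player II best-responds to each possible Row move:
- T: Player II compares -2, -3, 2, 8 and picks Z; Row would get -7.
- M: Player II compares -9, -5, -9, 5 and picks Z; Row would get 8.
- B: Player II compares -1, 7, -1, 5 and picks X; Row would get -7.
Among -7, 8, -7, the best is 8 at M. Subgame-perfect outcome: (M, Z) with payoffs (8, 5).
For the simultaneous game, intersect best replies.
Row's best replies: W→T; X→T; Y→M; Z→M.
Player II's best replies: T→Z; M→Z; B→X.
The unique mutual best reply is (M, Z), giving (8, 5).
Player II earns 5 sequentially versus 5 at the Nash outcome: unchanged.

unchanged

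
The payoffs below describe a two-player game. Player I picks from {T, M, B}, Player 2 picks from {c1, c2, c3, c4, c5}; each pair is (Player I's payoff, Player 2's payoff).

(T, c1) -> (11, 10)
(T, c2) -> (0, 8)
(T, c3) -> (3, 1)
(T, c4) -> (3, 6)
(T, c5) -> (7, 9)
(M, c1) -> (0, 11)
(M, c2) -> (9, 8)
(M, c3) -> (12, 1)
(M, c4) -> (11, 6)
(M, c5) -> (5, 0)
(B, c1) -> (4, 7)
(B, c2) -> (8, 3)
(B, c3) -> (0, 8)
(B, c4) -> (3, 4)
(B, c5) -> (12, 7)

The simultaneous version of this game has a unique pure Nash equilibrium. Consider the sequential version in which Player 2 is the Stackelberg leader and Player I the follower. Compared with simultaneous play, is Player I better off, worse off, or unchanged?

Backward induction with Player 2 moving first.
- c1 → Player I plays T (best of 11, 0, 4); Player 2 gets 10.
- c2 → Player I plays M (best of 0, 9, 8); Player 2 gets 8.
- c3 → Player I plays M (best of 3, 12, 0); Player 2 gets 1.
- c4 → Player I plays M (best of 3, 11, 3); Player 2 gets 6.
- c5 → Player I plays B (best of 7, 5, 12); Player 2 gets 7.
Maximizing over 10, 8, 1, 6, 7, Player 2 chooses c1. Subgame-perfect outcome: (T, c1) with payoffs (11, 10).
Under simultaneous play:
Player I's best replies: c1→T; c2→M; c3→M; c4→M; c5→B.
Player 2's best replies: T→c1; M→c1; B→c3.
The unique mutual best reply is (T, c1), giving (11, 10).
Player I earns 11 sequentially versus 11 at the Nash outcome: unchanged.

unchanged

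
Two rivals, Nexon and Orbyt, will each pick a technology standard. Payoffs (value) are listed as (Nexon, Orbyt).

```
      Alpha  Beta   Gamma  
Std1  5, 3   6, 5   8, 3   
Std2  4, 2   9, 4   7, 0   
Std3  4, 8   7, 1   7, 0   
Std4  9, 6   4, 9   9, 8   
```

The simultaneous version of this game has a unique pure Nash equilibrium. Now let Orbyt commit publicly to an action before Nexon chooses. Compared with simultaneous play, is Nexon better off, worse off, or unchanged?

unchanged

Work backward from Nexon's decision.
- Alpha: Nexon compares 5, 4, 4, 9 and picks Std4; Orbyt would get 6.
- Beta: Nexon compares 6, 9, 7, 4 and picks Std2; Orbyt would get 4.
- Gamma: Nexon compares 8, 7, 7, 9 and picks Std4; Orbyt would get 8.
Among 6, 4, 8, the best is 8 at Gamma. Subgame-perfect outcome: (Std4, Gamma) with payoffs (9, 8).
Now find the simultaneous Nash equilibrium.
Nexon's best replies: Alpha→Std4; Beta→Std2; Gamma→Std4.
Orbyt's best replies: Std1→Beta; Std2→Beta; Std3→Alpha; Std4→Beta.
The unique mutual best reply is (Std2, Beta), giving (9, 4).
Nexon earns 9 sequentially versus 9 at the Nash outcome: unchanged.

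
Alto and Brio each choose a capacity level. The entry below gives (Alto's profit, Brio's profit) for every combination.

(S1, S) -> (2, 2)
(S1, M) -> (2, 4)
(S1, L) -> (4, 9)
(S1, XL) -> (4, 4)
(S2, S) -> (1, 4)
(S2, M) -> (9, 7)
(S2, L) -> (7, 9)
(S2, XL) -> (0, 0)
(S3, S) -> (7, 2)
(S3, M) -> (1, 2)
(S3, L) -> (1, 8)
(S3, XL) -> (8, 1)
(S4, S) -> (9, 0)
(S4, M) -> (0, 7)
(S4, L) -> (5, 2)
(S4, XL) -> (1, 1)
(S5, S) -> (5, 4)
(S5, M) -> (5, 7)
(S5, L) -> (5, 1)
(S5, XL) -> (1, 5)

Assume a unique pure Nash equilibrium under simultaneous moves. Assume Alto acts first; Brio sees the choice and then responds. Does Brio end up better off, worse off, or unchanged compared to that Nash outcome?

unchanged

Backward induction with Alto moving first.
- S1 → Brio plays L (best of 2, 4, 9, 4); Alto gets 4.
- S2 → Brio plays L (best of 4, 7, 9, 0); Alto gets 7.
- S3 → Brio plays L (best of 2, 2, 8, 1); Alto gets 1.
- S4 → Brio plays M (best of 0, 7, 2, 1); Alto gets 0.
- S5 → Brio plays M (best of 4, 7, 1, 5); Alto gets 5.
Alto's induced payoffs are 4, 7, 1, 0, 5, so Alto commits to S2. Subgame-perfect outcome: (S2, L) with payoffs (7, 9).
Now find the simultaneous Nash equilibrium.
Alto's best replies: S→S4; M→S2; L→S2; XL→S3.
Brio's best replies: S1→L; S2→L; S3→L; S4→M; S5→M.
The unique mutual best reply is (S2, L), giving (7, 9).
Brio earns 9 sequentially versus 9 at the Nash outcome: unchanged.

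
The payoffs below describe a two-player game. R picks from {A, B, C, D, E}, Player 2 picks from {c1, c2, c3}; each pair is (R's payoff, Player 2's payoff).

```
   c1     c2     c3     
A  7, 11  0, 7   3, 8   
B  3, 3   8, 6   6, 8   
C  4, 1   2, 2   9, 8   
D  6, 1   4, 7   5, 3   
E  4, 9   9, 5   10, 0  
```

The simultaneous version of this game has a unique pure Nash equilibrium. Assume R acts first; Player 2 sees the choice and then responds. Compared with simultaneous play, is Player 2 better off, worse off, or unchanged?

worse off

Player 2 best-responds to each possible R move:
- A: BR = c1, leader payoff 7.
- B: BR = c3, leader payoff 6.
- C: BR = c3, leader payoff 9.
- D: BR = c2, leader payoff 4.
- E: BR = c1, leader payoff 4.
Maximizing over 7, 6, 9, 4, 4, R chooses C. Subgame-perfect outcome: (C, c3) with payoffs (9, 8).
Now find the simultaneous Nash equilibrium.
R's best replies: c1→A; c2→E; c3→E.
Player 2's best replies: A→c1; B→c3; C→c3; D→c2; E→c1.
Only (A, c1) has each player best-responding; Nash payoffs (7, 11).
Player 2 earns 8 sequentially versus 11 at the Nash outcome: worse off.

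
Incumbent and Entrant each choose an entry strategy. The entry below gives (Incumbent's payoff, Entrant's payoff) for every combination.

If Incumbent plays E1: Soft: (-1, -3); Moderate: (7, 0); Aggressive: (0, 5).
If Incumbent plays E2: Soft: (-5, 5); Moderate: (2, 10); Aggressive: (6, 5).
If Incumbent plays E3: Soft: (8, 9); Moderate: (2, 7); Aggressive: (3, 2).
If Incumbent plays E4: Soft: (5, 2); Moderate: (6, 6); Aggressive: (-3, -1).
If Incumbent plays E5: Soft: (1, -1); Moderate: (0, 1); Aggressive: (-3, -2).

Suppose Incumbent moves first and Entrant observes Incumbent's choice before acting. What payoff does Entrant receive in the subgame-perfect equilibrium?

Entrant best-responds to each possible Incumbent move:
- E1: BR = Aggressive, leader payoff 0.
- E2: BR = Moderate, leader payoff 2.
- E3: BR = Soft, leader payoff 8.
- E4: BR = Moderate, leader payoff 6.
- E5: BR = Moderate, leader payoff 0.
Incumbent's induced payoffs are 0, 2, 8, 6, 0, so Incumbent commits to E3. Subgame-perfect outcome: (E3, Soft) with payoffs (8, 9).

9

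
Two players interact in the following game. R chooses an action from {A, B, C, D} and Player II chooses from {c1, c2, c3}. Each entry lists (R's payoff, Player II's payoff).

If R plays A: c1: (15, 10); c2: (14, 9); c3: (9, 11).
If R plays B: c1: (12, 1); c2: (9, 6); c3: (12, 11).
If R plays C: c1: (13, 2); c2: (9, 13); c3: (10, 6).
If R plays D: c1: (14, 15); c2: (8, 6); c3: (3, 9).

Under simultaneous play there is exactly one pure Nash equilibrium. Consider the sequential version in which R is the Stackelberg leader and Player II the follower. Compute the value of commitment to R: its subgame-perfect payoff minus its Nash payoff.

2

Backward induction with R moving first.
- A: BR = c3, leader payoff 9.
- B: BR = c3, leader payoff 12.
- C: BR = c2, leader payoff 9.
- D: BR = c1, leader payoff 14.
Among 9, 12, 9, 14, the best is 14 at D. Subgame-perfect outcome: (D, c1) with payoffs (14, 15).
Now find the simultaneous Nash equilibrium.
R's best replies: c1→A; c2→A; c3→B.
Player II's best replies: A→c3; B→c3; C→c2; D→c1.
The unique mutual best reply is (B, c3), giving (12, 11).
R's commitment gain: 14 − 12 = 2.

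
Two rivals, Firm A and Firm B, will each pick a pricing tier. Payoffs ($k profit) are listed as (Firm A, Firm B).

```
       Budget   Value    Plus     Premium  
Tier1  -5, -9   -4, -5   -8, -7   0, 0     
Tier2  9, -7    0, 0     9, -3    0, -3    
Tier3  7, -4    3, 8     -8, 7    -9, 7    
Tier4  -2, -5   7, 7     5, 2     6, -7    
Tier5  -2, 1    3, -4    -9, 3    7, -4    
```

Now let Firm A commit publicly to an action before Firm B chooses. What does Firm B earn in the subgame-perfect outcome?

7

Backward induction with Firm A moving first.
- Tier1: Firm B compares -9, -5, -7, 0 and picks Premium; Firm A would get 0.
- Tier2: Firm B compares -7, 0, -3, -3 and picks Value; Firm A would get 0.
- Tier3: Firm B compares -4, 8, 7, 7 and picks Value; Firm A would get 3.
- Tier4: Firm B compares -5, 7, 2, -7 and picks Value; Firm A would get 7.
- Tier5: Firm B compares 1, -4, 3, -4 and picks Plus; Firm A would get -9.
Among 0, 0, 3, 7, -9, the best is 7 at Tier4. Subgame-perfect outcome: (Tier4, Value) with payoffs (7, 7).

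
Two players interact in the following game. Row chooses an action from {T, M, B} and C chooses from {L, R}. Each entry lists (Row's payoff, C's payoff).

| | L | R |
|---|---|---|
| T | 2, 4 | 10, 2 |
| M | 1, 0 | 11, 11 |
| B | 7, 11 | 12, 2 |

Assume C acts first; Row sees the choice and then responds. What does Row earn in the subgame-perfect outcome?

7

Backward induction with C moving first.
- L → Row plays B (best of 2, 1, 7); C gets 11.
- R → Row plays B (best of 10, 11, 12); C gets 2.
Among 11, 2, the best is 11 at L. Subgame-perfect outcome: (B, L) with payoffs (7, 11).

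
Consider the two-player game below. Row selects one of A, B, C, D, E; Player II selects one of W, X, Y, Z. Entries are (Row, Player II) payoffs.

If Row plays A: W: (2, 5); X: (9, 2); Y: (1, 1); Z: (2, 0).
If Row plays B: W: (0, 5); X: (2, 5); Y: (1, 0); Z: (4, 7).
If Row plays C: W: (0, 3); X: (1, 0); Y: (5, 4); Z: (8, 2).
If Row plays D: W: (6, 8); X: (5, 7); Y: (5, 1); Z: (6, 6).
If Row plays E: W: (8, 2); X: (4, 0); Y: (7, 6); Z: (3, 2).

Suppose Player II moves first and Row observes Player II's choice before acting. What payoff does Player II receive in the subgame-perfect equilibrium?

Work backward from Row's decision.
- W: Row compares 2, 0, 0, 6, 8 and picks E; Player II would get 2.
- X: Row compares 9, 2, 1, 5, 4 and picks A; Player II would get 2.
- Y: Row compares 1, 1, 5, 5, 7 and picks E; Player II would get 6.
- Z: Row compares 2, 4, 8, 6, 3 and picks C; Player II would get 2.
Maximizing over 2, 2, 6, 2, Player II chooses Y. Subgame-perfect outcome: (E, Y) with payoffs (7, 6).

6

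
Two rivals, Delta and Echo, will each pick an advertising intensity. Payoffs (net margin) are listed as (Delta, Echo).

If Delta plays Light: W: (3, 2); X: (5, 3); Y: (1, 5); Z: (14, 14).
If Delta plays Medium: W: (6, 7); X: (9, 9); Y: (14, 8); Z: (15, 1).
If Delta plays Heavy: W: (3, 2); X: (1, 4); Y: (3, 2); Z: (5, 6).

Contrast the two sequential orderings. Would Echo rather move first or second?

If Delta leads: Echo's best replies are Light→Z, Medium→X, Heavy→Z; Delta's induced payoffs 14, 9, 5; outcome (Light, Z), payoffs (14, 14).
If Echo leads: Delta's best replies are W→Medium, X→Medium, Y→Medium, Z→Medium; Echo's induced payoffs 7, 9, 8, 1; outcome (Medium, X), payoffs (9, 9).
Echo gets 9 moving first and 14 moving second, so Echo prefers to move second.

second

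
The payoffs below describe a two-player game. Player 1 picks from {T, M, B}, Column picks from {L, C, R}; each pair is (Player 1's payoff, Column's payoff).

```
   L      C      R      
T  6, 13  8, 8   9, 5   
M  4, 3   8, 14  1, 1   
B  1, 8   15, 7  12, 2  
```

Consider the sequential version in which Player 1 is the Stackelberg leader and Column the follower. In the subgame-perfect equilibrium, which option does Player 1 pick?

Column best-responds to each possible Player 1 move:
- T: BR = L, leader payoff 6.
- M: BR = C, leader payoff 8.
- B: BR = L, leader payoff 1.
Among 6, 8, 1, the best is 8 at M. Subgame-perfect outcome: (M, C) with payoffs (8, 14).

M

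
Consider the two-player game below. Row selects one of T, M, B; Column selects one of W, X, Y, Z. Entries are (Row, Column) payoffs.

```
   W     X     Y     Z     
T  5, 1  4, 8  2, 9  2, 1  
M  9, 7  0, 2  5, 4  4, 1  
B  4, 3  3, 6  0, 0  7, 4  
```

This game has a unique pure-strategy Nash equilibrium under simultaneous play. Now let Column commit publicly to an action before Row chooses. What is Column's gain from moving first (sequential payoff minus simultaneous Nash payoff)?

1

Row best-responds to each possible Column move:
- W → Row plays M (best of 5, 9, 4); Column gets 7.
- X → Row plays T (best of 4, 0, 3); Column gets 8.
- Y → Row plays M (best of 2, 5, 0); Column gets 4.
- Z → Row plays B (best of 2, 4, 7); Column gets 4.
Maximizing over 7, 8, 4, 4, Column chooses X. Subgame-perfect outcome: (T, X) with payoffs (4, 8).
For the simultaneous game, intersect best replies.
Row's best replies: W→M; X→T; Y→M; Z→B.
Column's best replies: T→Y; M→W; B→X.
The unique mutual best reply is (M, W), giving (9, 7).
Column's commitment gain: 8 − 7 = 1.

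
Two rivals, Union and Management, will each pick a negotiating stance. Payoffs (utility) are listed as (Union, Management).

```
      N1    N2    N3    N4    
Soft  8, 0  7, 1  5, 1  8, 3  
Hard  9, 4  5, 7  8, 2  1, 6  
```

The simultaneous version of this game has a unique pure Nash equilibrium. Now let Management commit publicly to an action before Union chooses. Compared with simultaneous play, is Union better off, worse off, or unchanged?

better off

Work backward from Union's decision.
- N1: BR = Hard, leader payoff 4.
- N2: BR = Soft, leader payoff 1.
- N3: BR = Hard, leader payoff 2.
- N4: BR = Soft, leader payoff 3.
Management's induced payoffs are 4, 1, 2, 3, so Management commits to N1. Subgame-perfect outcome: (Hard, N1) with payoffs (9, 4).
Now find the simultaneous Nash equilibrium.
Union's best replies: N1→Hard; N2→Soft; N3→Hard; N4→Soft.
Management's best replies: Soft→N4; Hard→N2.
The unique mutual best reply is (Soft, N4), giving (8, 3).
Union earns 9 sequentially versus 8 at the Nash outcome: better off.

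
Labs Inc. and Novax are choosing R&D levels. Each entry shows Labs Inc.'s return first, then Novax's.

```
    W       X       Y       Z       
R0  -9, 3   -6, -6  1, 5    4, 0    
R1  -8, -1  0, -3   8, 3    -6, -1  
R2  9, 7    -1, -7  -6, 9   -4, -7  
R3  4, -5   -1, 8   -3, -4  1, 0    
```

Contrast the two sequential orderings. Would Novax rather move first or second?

first

If Labs Inc. leads: Novax's best replies are R0→Y, R1→Y, R2→Y, R3→X; Labs Inc.'s induced payoffs 1, 8, -6, -1; outcome (R1, Y), payoffs (8, 3).
If Novax leads: Labs Inc.'s best replies are W→R2, X→R1, Y→R1, Z→R0; Novax's induced payoffs 7, -3, 3, 0; outcome (R2, W), payoffs (9, 7).
Novax gets 7 moving first and 3 moving second, so Novax prefers to move first.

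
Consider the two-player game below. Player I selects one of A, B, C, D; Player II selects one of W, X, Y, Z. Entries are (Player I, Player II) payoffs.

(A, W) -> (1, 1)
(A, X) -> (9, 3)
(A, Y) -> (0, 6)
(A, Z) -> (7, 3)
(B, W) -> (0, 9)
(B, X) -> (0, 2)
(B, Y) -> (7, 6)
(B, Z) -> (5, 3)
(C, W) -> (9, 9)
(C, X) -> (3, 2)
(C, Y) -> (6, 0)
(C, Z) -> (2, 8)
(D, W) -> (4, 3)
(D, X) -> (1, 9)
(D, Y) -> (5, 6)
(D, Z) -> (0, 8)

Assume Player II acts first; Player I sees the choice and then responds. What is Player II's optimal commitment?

W

Backward induction with Player II moving first.
- W → Player I plays C (best of 1, 0, 9, 4); Player II gets 9.
- X → Player I plays A (best of 9, 0, 3, 1); Player II gets 3.
- Y → Player I plays B (best of 0, 7, 6, 5); Player II gets 6.
- Z → Player I plays A (best of 7, 5, 2, 0); Player II gets 3.
Among 9, 3, 6, 3, the best is 9 at W. Subgame-perfect outcome: (C, W) with payoffs (9, 9).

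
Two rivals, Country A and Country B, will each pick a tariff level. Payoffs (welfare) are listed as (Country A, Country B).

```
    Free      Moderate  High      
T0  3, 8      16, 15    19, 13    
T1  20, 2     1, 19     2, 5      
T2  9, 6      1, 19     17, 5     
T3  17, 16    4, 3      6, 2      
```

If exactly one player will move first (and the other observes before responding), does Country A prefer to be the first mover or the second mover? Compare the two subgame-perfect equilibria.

If Country A leads: Country B's best replies are T0→Moderate, T1→Moderate, T2→Moderate, T3→Free; Country A's induced payoffs 16, 1, 1, 17; outcome (T3, Free), payoffs (17, 16).
If Country B leads: Country A's best replies are Free→T1, Moderate→T0, High→T0; Country B's induced payoffs 2, 15, 13; outcome (T0, Moderate), payoffs (16, 15).
Country A gets 17 moving first and 16 moving second, so Country A prefers to move first.

first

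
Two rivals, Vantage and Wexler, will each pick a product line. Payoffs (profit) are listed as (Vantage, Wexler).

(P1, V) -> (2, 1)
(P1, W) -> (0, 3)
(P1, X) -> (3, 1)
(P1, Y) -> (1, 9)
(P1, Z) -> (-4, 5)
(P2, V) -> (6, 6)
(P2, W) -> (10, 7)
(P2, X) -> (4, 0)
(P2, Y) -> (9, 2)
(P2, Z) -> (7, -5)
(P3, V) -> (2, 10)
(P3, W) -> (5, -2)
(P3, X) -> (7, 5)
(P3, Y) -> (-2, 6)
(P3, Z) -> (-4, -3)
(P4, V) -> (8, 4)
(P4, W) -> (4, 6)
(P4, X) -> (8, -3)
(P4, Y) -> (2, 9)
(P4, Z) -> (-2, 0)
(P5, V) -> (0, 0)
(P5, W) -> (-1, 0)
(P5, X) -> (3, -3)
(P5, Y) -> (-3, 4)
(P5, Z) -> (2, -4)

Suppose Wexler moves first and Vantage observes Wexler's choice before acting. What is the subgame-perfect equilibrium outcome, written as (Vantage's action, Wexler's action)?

(P2, W)

Solve by backward induction (Wexler leads).
- V: Vantage compares 2, 6, 2, 8, 0 and picks P4; Wexler would get 4.
- W: Vantage compares 0, 10, 5, 4, -1 and picks P2; Wexler would get 7.
- X: Vantage compares 3, 4, 7, 8, 3 and picks P4; Wexler would get -3.
- Y: Vantage compares 1, 9, -2, 2, -3 and picks P2; Wexler would get 2.
- Z: Vantage compares -4, 7, -4, -2, 2 and picks P2; Wexler would get -5.
Maximizing over 4, 7, -3, 2, -5, Wexler chooses W. Subgame-perfect outcome: (P2, W) with payoffs (10, 7).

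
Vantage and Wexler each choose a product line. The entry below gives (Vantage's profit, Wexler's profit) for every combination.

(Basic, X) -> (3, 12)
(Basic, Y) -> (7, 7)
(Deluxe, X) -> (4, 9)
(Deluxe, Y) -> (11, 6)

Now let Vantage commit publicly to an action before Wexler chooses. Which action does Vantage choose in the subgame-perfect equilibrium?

Deluxe

Wexler best-responds to each possible Vantage move:
- Basic → Wexler plays X (best of 12, 7); Vantage gets 3.
- Deluxe → Wexler plays X (best of 9, 6); Vantage gets 4.
Vantage's induced payoffs are 3, 4, so Vantage commits to Deluxe. Subgame-perfect outcome: (Deluxe, X) with payoffs (4, 9).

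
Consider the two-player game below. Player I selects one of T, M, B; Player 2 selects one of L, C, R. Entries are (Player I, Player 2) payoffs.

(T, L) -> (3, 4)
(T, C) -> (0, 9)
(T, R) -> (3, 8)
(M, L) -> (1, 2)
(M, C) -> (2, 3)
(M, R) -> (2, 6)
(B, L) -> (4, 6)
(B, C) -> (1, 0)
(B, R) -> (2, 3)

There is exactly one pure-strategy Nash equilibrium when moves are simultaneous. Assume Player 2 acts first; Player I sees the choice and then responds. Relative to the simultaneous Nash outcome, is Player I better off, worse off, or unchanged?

worse off

Solve by backward induction (Player 2 leads).
- L → Player I plays B (best of 3, 1, 4); Player 2 gets 6.
- C → Player I plays M (best of 0, 2, 1); Player 2 gets 3.
- R → Player I plays T (best of 3, 2, 2); Player 2 gets 8.
Among 6, 3, 8, the best is 8 at R. Subgame-perfect outcome: (T, R) with payoffs (3, 8).
Now find the simultaneous Nash equilibrium.
Player I's best replies: L→B; C→M; R→T.
Player 2's best replies: T→C; M→R; B→L.
The unique mutual best reply is (B, L), giving (4, 6).
Player I earns 3 sequentially versus 4 at the Nash outcome: worse off.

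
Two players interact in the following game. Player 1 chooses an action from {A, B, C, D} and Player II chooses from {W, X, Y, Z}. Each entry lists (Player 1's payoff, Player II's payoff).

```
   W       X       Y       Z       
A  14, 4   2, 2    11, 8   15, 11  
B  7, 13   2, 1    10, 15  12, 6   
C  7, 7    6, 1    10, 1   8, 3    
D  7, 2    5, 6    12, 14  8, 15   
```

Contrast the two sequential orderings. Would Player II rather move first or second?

If Player 1 leads: Player II's best replies are A→Z, B→Y, C→W, D→Z; Player 1's induced payoffs 15, 10, 7, 8; outcome (A, Z), payoffs (15, 11).
If Player II leads: Player 1's best replies are W→A, X→C, Y→D, Z→A; Player II's induced payoffs 4, 1, 14, 11; outcome (D, Y), payoffs (12, 14).
Player II gets 14 moving first and 11 moving second, so Player II prefers to move first.

first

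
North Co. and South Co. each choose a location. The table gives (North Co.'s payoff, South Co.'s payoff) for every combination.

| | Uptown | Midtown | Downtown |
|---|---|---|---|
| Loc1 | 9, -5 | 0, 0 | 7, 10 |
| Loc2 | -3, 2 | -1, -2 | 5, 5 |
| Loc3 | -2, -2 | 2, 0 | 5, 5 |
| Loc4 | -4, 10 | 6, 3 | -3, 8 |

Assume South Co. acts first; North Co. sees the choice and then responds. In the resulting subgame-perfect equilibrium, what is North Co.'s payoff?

Solve by backward induction (South Co. leads).
- Uptown: BR = Loc1, leader payoff -5.
- Midtown: BR = Loc4, leader payoff 3.
- Downtown: BR = Loc1, leader payoff 10.
Among -5, 3, 10, the best is 10 at Downtown. Subgame-perfect outcome: (Loc1, Downtown) with payoffs (7, 10).

7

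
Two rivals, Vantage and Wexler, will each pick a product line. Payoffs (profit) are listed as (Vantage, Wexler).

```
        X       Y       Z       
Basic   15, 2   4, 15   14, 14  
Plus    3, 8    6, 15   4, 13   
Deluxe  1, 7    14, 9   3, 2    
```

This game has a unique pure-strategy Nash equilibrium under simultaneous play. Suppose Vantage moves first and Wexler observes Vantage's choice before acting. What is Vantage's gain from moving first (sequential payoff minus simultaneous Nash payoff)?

Backward induction with Vantage moving first.
- Basic: BR = Y, leader payoff 4.
- Plus: BR = Y, leader payoff 6.
- Deluxe: BR = Y, leader payoff 14.
Among 4, 6, 14, the best is 14 at Deluxe. Subgame-perfect outcome: (Deluxe, Y) with payoffs (14, 9).
For the simultaneous game, intersect best replies.
Vantage's best replies: X→Basic; Y→Deluxe; Z→Basic.
Wexler's best replies: Basic→Y; Plus→Y; Deluxe→Y.
The unique mutual best reply is (Deluxe, Y), giving (14, 9).
Vantage's commitment gain: 14 − 14 = 0.

0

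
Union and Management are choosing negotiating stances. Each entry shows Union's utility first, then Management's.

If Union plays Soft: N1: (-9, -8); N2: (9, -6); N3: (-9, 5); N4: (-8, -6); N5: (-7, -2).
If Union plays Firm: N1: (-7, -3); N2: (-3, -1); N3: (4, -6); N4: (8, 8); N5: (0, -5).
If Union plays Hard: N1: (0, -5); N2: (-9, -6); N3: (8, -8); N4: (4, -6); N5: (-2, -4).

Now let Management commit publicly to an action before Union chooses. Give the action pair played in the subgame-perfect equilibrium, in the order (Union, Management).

(Firm, N4)

Backward induction with Management moving first.
- N1: Union compares -9, -7, 0 and picks Hard; Management would get -5.
- N2: Union compares 9, -3, -9 and picks Soft; Management would get -6.
- N3: Union compares -9, 4, 8 and picks Hard; Management would get -8.
- N4: Union compares -8, 8, 4 and picks Firm; Management would get 8.
- N5: Union compares -7, 0, -2 and picks Firm; Management would get -5.
Maximizing over -5, -6, -8, 8, -5, Management chooses N4. Subgame-perfect outcome: (Firm, N4) with payoffs (8, 8).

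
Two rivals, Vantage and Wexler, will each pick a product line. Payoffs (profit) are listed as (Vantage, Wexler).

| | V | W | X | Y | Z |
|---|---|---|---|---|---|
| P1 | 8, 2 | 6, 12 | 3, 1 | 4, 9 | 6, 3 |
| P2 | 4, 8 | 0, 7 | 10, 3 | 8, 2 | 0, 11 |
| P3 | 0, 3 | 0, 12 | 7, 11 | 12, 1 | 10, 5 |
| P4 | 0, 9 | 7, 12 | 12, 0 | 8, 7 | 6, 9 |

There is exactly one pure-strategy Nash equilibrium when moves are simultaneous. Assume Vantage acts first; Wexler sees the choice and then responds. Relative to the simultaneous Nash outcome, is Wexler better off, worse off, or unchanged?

unchanged

Wexler best-responds to each possible Vantage move:
- P1 → Wexler plays W (best of 2, 12, 1, 9, 3); Vantage gets 6.
- P2 → Wexler plays Z (best of 8, 7, 3, 2, 11); Vantage gets 0.
- P3 → Wexler plays W (best of 3, 12, 11, 1, 5); Vantage gets 0.
- P4 → Wexler plays W (best of 9, 12, 0, 7, 9); Vantage gets 7.
Vantage's induced payoffs are 6, 0, 0, 7, so Vantage commits to P4. Subgame-perfect outcome: (P4, W) with payoffs (7, 12).
Now find the simultaneous Nash equilibrium.
Vantage's best replies: V→P1; W→P4; X→P4; Y→P3; Z→P3.
Wexler's best replies: P1→W; P2→Z; P3→W; P4→W.
The unique mutual best reply is (P4, W), giving (7, 12).
Wexler earns 12 sequentially versus 12 at the Nash outcome: unchanged.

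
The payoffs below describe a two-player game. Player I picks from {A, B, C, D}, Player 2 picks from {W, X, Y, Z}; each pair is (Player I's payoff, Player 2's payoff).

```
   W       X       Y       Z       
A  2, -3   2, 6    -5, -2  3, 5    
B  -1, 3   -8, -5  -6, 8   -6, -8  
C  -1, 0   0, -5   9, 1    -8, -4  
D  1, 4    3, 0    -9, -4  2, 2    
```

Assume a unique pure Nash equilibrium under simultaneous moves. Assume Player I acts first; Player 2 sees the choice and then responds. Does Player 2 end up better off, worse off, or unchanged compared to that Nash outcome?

Backward induction with Player I moving first.
- A: BR = X, leader payoff 2.
- B: BR = Y, leader payoff -6.
- C: BR = Y, leader payoff 9.
- D: BR = W, leader payoff 1.
Maximizing over 2, -6, 9, 1, Player I chooses C. Subgame-perfect outcome: (C, Y) with payoffs (9, 1).
Under simultaneous play:
Player I's best replies: W→A; X→D; Y→C; Z→A.
Player 2's best replies: A→X; B→Y; C→Y; D→W.
Only (C, Y) has each player best-responding; Nash payoffs (9, 1).
Player 2 earns 1 sequentially versus 1 at the Nash outcome: unchanged.

unchanged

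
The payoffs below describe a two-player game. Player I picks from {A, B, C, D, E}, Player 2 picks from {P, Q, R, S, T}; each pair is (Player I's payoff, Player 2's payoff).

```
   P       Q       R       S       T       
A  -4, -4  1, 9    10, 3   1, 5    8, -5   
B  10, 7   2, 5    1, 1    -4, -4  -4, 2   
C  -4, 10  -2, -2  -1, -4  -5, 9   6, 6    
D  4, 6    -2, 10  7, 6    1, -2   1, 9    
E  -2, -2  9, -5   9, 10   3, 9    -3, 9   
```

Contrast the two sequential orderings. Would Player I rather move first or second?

If Player I leads: Player 2's best replies are A→Q, B→P, C→P, D→Q, E→R; Player I's induced payoffs 1, 10, -4, -2, 9; outcome (B, P), payoffs (10, 7).
If Player 2 leads: Player I's best replies are P→B, Q→E, R→A, S→E, T→A; Player 2's induced payoffs 7, -5, 3, 9, -5; outcome (E, S), payoffs (3, 9).
Player I gets 10 moving first and 3 moving second, so Player I prefers to move first.

first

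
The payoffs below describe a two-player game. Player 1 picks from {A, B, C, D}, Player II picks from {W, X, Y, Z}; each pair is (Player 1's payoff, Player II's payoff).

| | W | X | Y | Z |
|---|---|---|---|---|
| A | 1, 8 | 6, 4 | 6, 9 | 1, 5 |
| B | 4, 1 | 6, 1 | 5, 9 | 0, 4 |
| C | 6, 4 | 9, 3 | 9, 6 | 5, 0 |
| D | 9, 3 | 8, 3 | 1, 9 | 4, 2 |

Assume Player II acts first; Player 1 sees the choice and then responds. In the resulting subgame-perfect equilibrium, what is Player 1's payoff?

9

Work backward from Player 1's decision.
- W → Player 1 plays D (best of 1, 4, 6, 9); Player II gets 3.
- X → Player 1 plays C (best of 6, 6, 9, 8); Player II gets 3.
- Y → Player 1 plays C (best of 6, 5, 9, 1); Player II gets 6.
- Z → Player 1 plays C (best of 1, 0, 5, 4); Player II gets 0.
Among 3, 3, 6, 0, the best is 6 at Y. Subgame-perfect outcome: (C, Y) with payoffs (9, 6).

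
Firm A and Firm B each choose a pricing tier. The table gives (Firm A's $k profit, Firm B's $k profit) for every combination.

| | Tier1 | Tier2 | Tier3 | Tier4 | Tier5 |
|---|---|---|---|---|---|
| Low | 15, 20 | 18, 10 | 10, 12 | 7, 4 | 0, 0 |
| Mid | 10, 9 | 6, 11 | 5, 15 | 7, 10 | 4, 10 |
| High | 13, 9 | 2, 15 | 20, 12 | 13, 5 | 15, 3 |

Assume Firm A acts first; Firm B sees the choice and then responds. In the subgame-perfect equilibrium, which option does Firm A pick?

Backward induction with Firm A moving first.
- Low: BR = Tier1, leader payoff 15.
- Mid: BR = Tier3, leader payoff 5.
- High: BR = Tier2, leader payoff 2.
Among 15, 5, 2, the best is 15 at Low. Subgame-perfect outcome: (Low, Tier1) with payoffs (15, 20).

Low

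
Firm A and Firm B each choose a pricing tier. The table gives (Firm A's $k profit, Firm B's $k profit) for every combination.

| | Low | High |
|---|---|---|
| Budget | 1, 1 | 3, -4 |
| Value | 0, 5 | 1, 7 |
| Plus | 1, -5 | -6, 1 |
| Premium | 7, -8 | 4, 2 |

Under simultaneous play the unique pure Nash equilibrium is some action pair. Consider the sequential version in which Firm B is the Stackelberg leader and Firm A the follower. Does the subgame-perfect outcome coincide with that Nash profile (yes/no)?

yes

Firm A best-responds to each possible Firm B move:
- Low: Firm A compares 1, 0, 1, 7 and picks Premium; Firm B would get -8.
- High: Firm A compares 3, 1, -6, 4 and picks Premium; Firm B would get 2.
Among -8, 2, the best is 2 at High. Subgame-perfect outcome: (Premium, High) with payoffs (4, 2).
For the simultaneous game, intersect best replies.
Firm A's best replies: Low→Premium; High→Premium.
Firm B's best replies: Budget→Low; Value→High; Plus→High; Premium→High.
Only (Premium, High) has each player best-responding; Nash payoffs (4, 2).
Sequential outcome (Premium, High) coincides with the Nash profile (Premium, High).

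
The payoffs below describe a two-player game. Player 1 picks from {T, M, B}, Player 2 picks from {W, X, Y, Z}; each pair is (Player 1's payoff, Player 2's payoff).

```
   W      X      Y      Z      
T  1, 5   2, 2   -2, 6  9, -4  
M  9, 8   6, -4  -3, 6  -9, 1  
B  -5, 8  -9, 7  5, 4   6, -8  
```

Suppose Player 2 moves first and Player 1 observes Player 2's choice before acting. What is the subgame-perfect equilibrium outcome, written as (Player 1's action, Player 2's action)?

(M, W)

Work backward from Player 1's decision.
- W: Player 1 compares 1, 9, -5 and picks M; Player 2 would get 8.
- X: Player 1 compares 2, 6, -9 and picks M; Player 2 would get -4.
- Y: Player 1 compares -2, -3, 5 and picks B; Player 2 would get 4.
- Z: Player 1 compares 9, -9, 6 and picks T; Player 2 would get -4.
Player 2's induced payoffs are 8, -4, 4, -4, so Player 2 commits to W. Subgame-perfect outcome: (M, W) with payoffs (9, 8).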